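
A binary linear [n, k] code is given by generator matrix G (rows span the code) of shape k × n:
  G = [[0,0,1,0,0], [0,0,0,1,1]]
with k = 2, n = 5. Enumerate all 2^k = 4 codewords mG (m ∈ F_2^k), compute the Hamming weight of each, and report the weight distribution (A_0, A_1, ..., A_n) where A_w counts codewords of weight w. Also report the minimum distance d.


Weight distribution: A_0 = 1, A_1 = 1, A_2 = 1, A_3 = 1. Minimum distance d = 1.

Enumerate all 2^2 = 4 messages m ∈ F_2^2.
For each, compute codeword c = mG in F_2^5, then tally its weight.
  m = 00 → c = 00000, weight = 0.
  m = 10 → c = 00100, weight = 1.
  m = 01 → c = 00011, weight = 2.
  m = 11 → c = 00111, weight = 3.
Tally weights:
  weight 0: 1 codewords.
  weight 1: 1 codewords.
  weight 2: 1 codewords.
  weight 3: 1 codewords.
Minimum distance d = smallest w > 0 with A_w > 0 = 1.
Sanity: Σ A_w = 4 = 2^2 = 4 ✓.


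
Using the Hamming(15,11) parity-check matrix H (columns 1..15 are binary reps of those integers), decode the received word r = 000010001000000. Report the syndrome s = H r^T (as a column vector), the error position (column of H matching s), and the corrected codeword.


s = (1, 1, 0, 0)^T, error position = 12, corrected codeword c = 000010001001000

Compute s = H r^T mod 2 one row at a time:
  s_1 = 0 + 1 + 0 + 0 + 0 + 0 + 0 + 0 = 1 ≡ 1 (mod 2).
  s_2 = 0 + 1 + 0 + 0 + 0 + 0 + 0 + 0 = 1 ≡ 1 (mod 2).
  s_3 = 0 + 0 + 0 + 0 + 0 + 0 + 0 + 0 = 0 ≡ 0 (mod 2).
  s_4 = 0 + 0 + 1 + 0 + 1 + 0 + 0 + 0 = 2 ≡ 0 (mod 2).
s = (1, 1, 0, 0)^T — this equals column 12 of H (binary 1100), so error is at position 12.
Correct: flip bit 12 of r = 000010001000000 to get c = 000010001001000.


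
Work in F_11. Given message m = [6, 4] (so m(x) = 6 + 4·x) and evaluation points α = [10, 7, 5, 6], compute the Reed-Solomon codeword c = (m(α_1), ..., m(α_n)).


c = [2, 1, 4, 8]

Message polynomial: m(x) = 6 + 4·x (mod 11).
For each evaluation point α_i, compute m(α_i) mod 11:
  α_1 = 10: Horner steps 4 → 2, so m(10) = 2.
  α_2 = 7: Horner steps 4 → 1, so m(7) = 1.
  α_3 = 5: Horner steps 4 → 4, so m(5) = 4.
  α_4 = 6: Horner steps 4 → 8, so m(6) = 8.
Codeword c = [2, 1, 4, 8] ∈ F_11^4.


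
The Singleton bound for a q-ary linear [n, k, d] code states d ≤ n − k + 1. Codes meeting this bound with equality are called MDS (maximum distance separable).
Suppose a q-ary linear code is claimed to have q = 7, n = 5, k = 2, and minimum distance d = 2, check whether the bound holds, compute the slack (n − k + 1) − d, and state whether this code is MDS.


Singleton RHS = n − k + 1 = 4, slack = 2, bound satisfied, not MDS.

Singleton bound: d ≤ n − k + 1.
Here n = 5, k = 2, so n − k + 1 = 4.
Given d = 2, check d ≤ 4: YES.
Slack = (n − k + 1) − d = 2.
The code is NOT MDS (slack = 2 > 0).
Description: the claimed parameters are [5, 2, 2]_7; such a code would be non-MDS.


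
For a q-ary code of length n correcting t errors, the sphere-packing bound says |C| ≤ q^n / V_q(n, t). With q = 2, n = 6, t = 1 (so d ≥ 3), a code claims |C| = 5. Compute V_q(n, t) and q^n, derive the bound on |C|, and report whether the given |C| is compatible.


V_q(n, t) = 7, q^n = 64, Hamming bound = 9, |C| = 5 ≤ bound (satisfied).

Step 1: Compute V_q(n, t) = Σ_{j=0}^1 C(n, j) (q−1)^j.
  j = 0: C(6,0)·(1)^0 = 1·1 = 1.
  j = 1: C(6,1)·(1)^1 = 6·1 = 6.
  V_q(n, t) = 1 + 6 = 7.
Step 2: q^n = 2^6 = 64.
Step 3: Hamming bound ⌊q^n / V_q(n,t)⌋ = ⌊64/7⌋ = 9.
Step 4: Compare |C| = 5 to 9: satisfied.
The claimed |C| lies below the Hamming bound.


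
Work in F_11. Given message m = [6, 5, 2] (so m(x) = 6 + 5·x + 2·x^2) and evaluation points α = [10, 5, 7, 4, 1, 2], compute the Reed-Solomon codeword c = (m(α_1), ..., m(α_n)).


c = [3, 4, 7, 3, 2, 2]

Message polynomial: m(x) = 6 + 5·x + 2·x^2 (mod 11).
For each evaluation point α_i, compute m(α_i) mod 11:
  α_1 = 10: Horner steps 2 → 3 → 3, so m(10) = 3.
  α_2 = 5: Horner steps 2 → 4 → 4, so m(5) = 4.
  α_3 = 7: Horner steps 2 → 8 → 7, so m(7) = 7.
  α_4 = 4: Horner steps 2 → 2 → 3, so m(4) = 3.
  α_5 = 1: Horner steps 2 → 7 → 2, so m(1) = 2.
  α_6 = 2: Horner steps 2 → 9 → 2, so m(2) = 2.
Codeword c = [3, 4, 7, 3, 2, 2] ∈ F_11^6.


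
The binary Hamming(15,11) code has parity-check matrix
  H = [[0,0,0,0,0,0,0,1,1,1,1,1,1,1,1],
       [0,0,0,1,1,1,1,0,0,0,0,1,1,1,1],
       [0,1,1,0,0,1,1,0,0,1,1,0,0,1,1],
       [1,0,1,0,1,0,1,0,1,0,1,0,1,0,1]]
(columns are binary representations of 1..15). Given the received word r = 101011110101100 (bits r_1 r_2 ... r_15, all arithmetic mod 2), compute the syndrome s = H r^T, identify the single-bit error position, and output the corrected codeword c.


s = (0, 1, 0, 1)^T, error position = 5, corrected codeword c = 101001110101100

Compute s = H r^T mod 2 one row at a time:
  s_1 = 1 + 0 + 1 + 0 + 1 + 1 + 0 + 0 = 4 ≡ 0 (mod 2).
  s_2 = 0 + 1 + 1 + 1 + 1 + 1 + 0 + 0 = 5 ≡ 1 (mod 2).
  s_3 = 0 + 1 + 1 + 1 + 1 + 0 + 0 + 0 = 4 ≡ 0 (mod 2).
  s_4 = 1 + 1 + 1 + 1 + 0 + 0 + 1 + 0 = 5 ≡ 1 (mod 2).
s = (0, 1, 0, 1)^T — this equals column 5 of H (binary 0101), so error is at position 5.
Correct: flip bit 5 of r = 101011110101100 to get c = 101001110101100.


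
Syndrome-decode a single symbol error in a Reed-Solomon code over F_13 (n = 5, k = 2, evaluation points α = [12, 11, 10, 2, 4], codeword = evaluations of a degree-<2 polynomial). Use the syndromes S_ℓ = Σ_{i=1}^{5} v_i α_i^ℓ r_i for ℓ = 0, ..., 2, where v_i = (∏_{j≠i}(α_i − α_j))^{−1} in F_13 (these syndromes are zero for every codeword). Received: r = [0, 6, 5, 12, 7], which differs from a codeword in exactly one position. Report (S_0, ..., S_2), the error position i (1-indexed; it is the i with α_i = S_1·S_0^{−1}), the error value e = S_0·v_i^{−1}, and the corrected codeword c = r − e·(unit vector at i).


S = (5, 3, 7), error at position 2, error magnitude e = 10, c = [0, 9, 5, 12, 7].

Step 1: column multipliers v_i = (∏_{j≠i}(α_i − α_j))^{−1} mod 13.
  i = 1 (α = 12): (12−11)(12−10)(12−2)(12−4) = 1·2·10·8 = 160 ≡ 4, so v_1 = 4^{−1} = 10 (mod 13).
  i = 2 (α = 11): (11−12)(11−10)(11−2)(11−4) = (−1)·1·9·7 = −63 ≡ 2, so v_2 = 2^{−1} = 7 (mod 13).
  i = 3 (α = 10): (10−12)(10−11)(10−2)(10−4) = (−2)·(−1)·8·6 = 96 ≡ 5, so v_3 = 5^{−1} = 8 (mod 13).
  i = 4 (α = 2): (2−12)(2−11)(2−10)(2−4) = (−10)·(−9)·(−8)·(−2) = 1440 ≡ 10, so v_4 = 10^{−1} = 4 (mod 13).
  i = 5 (α = 4): (4−12)(4−11)(4−10)(4−2) = (−8)·(−7)·(−6)·2 = −672 ≡ 4, so v_5 = 4^{−1} = 10 (mod 13).
  v = [10, 7, 8, 4, 10].
Step 2: syndromes of r = [0, 6, 5, 12, 7] (all sums mod 13).
  S_0 = Σ v_i r_i = 10·0 + 7·6 + 8·5 + 4·12 + 10·7 = 200 ≡ 5.
  S_1 = Σ v_i α_i r_i = 10·12·0 + 7·11·6 + 8·10·5 + 4·2·12 + 10·4·7 = 1238 ≡ 3.
  α_i^2 mod 13 = [1, 4, 9, 4, 3].
  S_2 = Σ v_i α_i^2 r_i = 10·1·0 + 7·4·6 + 8·9·5 + 4·4·12 + 10·3·7 = 930 ≡ 7.
  S = (5, 3, 7) ≠ 0, so r is not a codeword (an error is present).
Step 3: locate the error. For a single error e at position i, S_ℓ = v_i·e·α_i^ℓ, so α_err = S_1/S_0.
  S_0^{−1} = 5^{−1} = 8 (mod 13), so α_err = 3·8 = 24 ≡ 11 = α_2. Error position i = 2.
  Consistency check: S_2/S_1 = 7·9 = 63 ≡ 11 = α_err ✓ (single-error assumption holds).
Step 4: error magnitude e = S_0/v_2 = S_0·∏_{j≠2}(α_2 − α_j) = 5·2 = 10 ≡ 10 (mod 13).
Step 5: correct position 2: c_2 = r_2 − e = 6 − 10 ≡ 9 (mod 13). Hence c = [0, 9, 5, 12, 7].
  Check: interpolating c through the α_i gives m(x) = 4 + 4·x (degree < 2) with m(α_i) = c_i for every i, so c is indeed a codeword.


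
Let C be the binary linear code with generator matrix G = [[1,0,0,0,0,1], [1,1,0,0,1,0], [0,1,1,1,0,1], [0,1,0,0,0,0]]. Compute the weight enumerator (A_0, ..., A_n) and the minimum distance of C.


Weight distribution: A_0 = 1, A_1 = 1, A_2 = 3, A_3 = 6, A_4 = 3, A_5 = 1, A_6 = 1. Minimum distance d = 1.

Enumerate all 2^4 = 16 messages m ∈ F_2^4.
For each, compute codeword c = mG in F_2^6, then tally its weight.
  m = 0000 → c = 000000, weight = 0.
  m = 1000 → c = 100001, weight = 2.
  m = 0100 → c = 110010, weight = 3.
  m = 1100 → c = 010011, weight = 3.
  m = 0010 → c = 011101, weight = 4.
  m = 1010 → c = 111100, weight = 4.
  m = 0110 → c = 101111, weight = 5.
  m = 1110 → c = 001110, weight = 3.
  m = 0001 → c = 010000, weight = 1.
  m = 1001 → c = 110001, weight = 3.
  m = 0101 → c = 100010, weight = 2.
  m = 1101 → c = 000011, weight = 2.
  m = 0011 → c = 001101, weight = 3.
  m = 1011 → c = 101100, weight = 3.
  m = 0111 → c = 111111, weight = 6.
  m = 1111 → c = 011110, weight = 4.
Tally weights:
  weight 0: 1 codewords.
  weight 1: 1 codewords.
  weight 2: 3 codewords.
  weight 3: 6 codewords.
  weight 4: 3 codewords.
  weight 5: 1 codewords.
  weight 6: 1 codewords.
Minimum distance d = smallest w > 0 with A_w > 0 = 1.
Sanity: Σ A_w = 16 = 2^4 = 16 ✓.


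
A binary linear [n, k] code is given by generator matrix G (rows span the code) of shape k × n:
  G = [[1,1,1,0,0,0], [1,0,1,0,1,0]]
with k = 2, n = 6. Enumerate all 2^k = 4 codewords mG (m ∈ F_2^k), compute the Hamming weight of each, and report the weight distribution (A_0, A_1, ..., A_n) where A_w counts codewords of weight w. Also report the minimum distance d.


Weight distribution: A_0 = 1, A_2 = 1, A_3 = 2. Minimum distance d = 2.

Enumerate all 2^2 = 4 messages m ∈ F_2^2.
For each, compute codeword c = mG in F_2^6, then tally its weight.
  m = 00 → c = 000000, weight = 0.
  m = 10 → c = 111000, weight = 3.
  m = 01 → c = 101010, weight = 3.
  m = 11 → c = 010010, weight = 2.
Tally weights:
  weight 0: 1 codewords.
  weight 2: 1 codewords.
  weight 3: 2 codewords.
Minimum distance d = smallest w > 0 with A_w > 0 = 2.
Sanity: Σ A_w = 4 = 2^2 = 4 ✓.


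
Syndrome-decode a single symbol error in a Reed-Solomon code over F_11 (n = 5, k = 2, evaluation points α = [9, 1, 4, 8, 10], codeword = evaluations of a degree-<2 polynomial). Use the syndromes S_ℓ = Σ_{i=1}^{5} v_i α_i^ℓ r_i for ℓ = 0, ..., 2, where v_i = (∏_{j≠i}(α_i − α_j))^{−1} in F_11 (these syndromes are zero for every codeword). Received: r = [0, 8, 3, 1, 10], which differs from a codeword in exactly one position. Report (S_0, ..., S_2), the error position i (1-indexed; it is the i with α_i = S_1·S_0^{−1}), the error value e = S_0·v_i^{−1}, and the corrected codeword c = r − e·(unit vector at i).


S = (3, 1, 4), error at position 3, error magnitude e = 9, c = [0, 8, 5, 1, 10].

Step 1: column multipliers v_i = (∏_{j≠i}(α_i − α_j))^{−1} mod 11.
  i = 1 (α = 9): (9−1)(9−4)(9−8)(9−10) = 8·5·1·(−1) = −40 ≡ 4, so v_1 = 4^{−1} = 3 (mod 11).
  i = 2 (α = 1): (1−9)(1−4)(1−8)(1−10) = (−8)·(−3)·(−7)·(−9) = 1512 ≡ 5, so v_2 = 5^{−1} = 9 (mod 11).
  i = 3 (α = 4): (4−9)(4−1)(4−8)(4−10) = (−5)·3·(−4)·(−6) = −360 ≡ 3, so v_3 = 3^{−1} = 4 (mod 11).
  i = 4 (α = 8): (8−9)(8−1)(8−4)(8−10) = (−1)·7·4·(−2) = 56 ≡ 1, so v_4 = 1^{−1} = 1 (mod 11).
  i = 5 (α = 10): (10−9)(10−1)(10−4)(10−8) = 1·9·6·2 = 108 ≡ 9, so v_5 = 9^{−1} = 5 (mod 11).
  v = [3, 9, 4, 1, 5].
Step 2: syndromes of r = [0, 8, 3, 1, 10] (all sums mod 11).
  S_0 = Σ v_i r_i = 3·0 + 9·8 + 4·3 + 1·1 + 5·10 = 135 ≡ 3.
  S_1 = Σ v_i α_i r_i = 3·9·0 + 9·1·8 + 4·4·3 + 1·8·1 + 5·10·10 = 628 ≡ 1.
  α_i^2 mod 11 = [4, 1, 5, 9, 1].
  S_2 = Σ v_i α_i^2 r_i = 3·4·0 + 9·1·8 + 4·5·3 + 1·9·1 + 5·1·10 = 191 ≡ 4.
  S = (3, 1, 4) ≠ 0, so r is not a codeword (an error is present).
Step 3: locate the error. For a single error e at position i, S_ℓ = v_i·e·α_i^ℓ, so α_err = S_1/S_0.
  S_0^{−1} = 3^{−1} = 4 (mod 11), so α_err = 1·4 = 4 ≡ 4 = α_3. Error position i = 3.
  Consistency check: S_2/S_1 = 4·1 = 4 ≡ 4 = α_err ✓ (single-error assumption holds).
Step 4: error magnitude e = S_0/v_3 = S_0·∏_{j≠3}(α_3 − α_j) = 3·3 = 9 ≡ 9 (mod 11).
Step 5: correct position 3: c_3 = r_3 − e = 3 − 9 ≡ 5 (mod 11). Hence c = [0, 8, 5, 1, 10].
  Check: interpolating c through the α_i gives m(x) = 9 + 10·x (degree < 2) with m(α_i) = c_i for every i, so c is indeed a codeword.


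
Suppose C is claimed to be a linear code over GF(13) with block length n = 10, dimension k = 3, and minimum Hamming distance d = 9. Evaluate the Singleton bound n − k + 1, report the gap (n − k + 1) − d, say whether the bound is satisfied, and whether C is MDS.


Singleton RHS = n − k + 1 = 8, slack = -1, bound violated (no such code; not MDS).

Singleton bound: d ≤ n − k + 1.
Here n = 10, k = 3, so n − k + 1 = 8.
Given d = 9, check d ≤ 8: NO.
Slack = (n − k + 1) − d = -1.
The slack is negative: d = 9 exceeds n − k + 1 = 8 by 1, so the Singleton bound is violated and no linear [10, 3, 9]_13 code can exist. In particular it is not MDS (MDS requires d = n − k + 1 exactly).
Description: the claimed parameters are [10, 3, 9]_13; such a code would be impossible (violates the Singleton bound).


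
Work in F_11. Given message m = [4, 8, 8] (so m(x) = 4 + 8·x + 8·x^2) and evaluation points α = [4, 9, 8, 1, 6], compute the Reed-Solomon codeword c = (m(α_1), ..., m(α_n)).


c = [10, 9, 8, 9, 10]

Message polynomial: m(x) = 4 + 8·x + 8·x^2 (mod 11).
For each evaluation point α_i, compute m(α_i) mod 11:
  α_1 = 4: Horner steps 8 → 7 → 10, so m(4) = 10.
  α_2 = 9: Horner steps 8 → 3 → 9, so m(9) = 9.
  α_3 = 8: Horner steps 8 → 6 → 8, so m(8) = 8.
  α_4 = 1: Horner steps 8 → 5 → 9, so m(1) = 9.
  α_5 = 6: Horner steps 8 → 1 → 10, so m(6) = 10.
Codeword c = [10, 9, 8, 9, 10] ∈ F_11^5.


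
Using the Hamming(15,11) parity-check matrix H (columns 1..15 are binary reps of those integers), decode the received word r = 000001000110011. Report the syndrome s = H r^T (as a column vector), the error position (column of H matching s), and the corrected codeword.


s = (0, 1, 1, 0)^T, error position = 6, corrected codeword c = 000000000110011

Compute s = H r^T mod 2 one row at a time:
  s_1 = 0 + 0 + 1 + 1 + 0 + 0 + 1 + 1 = 4 ≡ 0 (mod 2).
  s_2 = 0 + 0 + 1 + 0 + 0 + 0 + 1 + 1 = 3 ≡ 1 (mod 2).
  s_3 = 0 + 0 + 1 + 0 + 1 + 1 + 1 + 1 = 5 ≡ 1 (mod 2).
  s_4 = 0 + 0 + 0 + 0 + 0 + 1 + 0 + 1 = 2 ≡ 0 (mod 2).
s = (0, 1, 1, 0)^T — this equals column 6 of H (binary 0110), so error is at position 6.
Correct: flip bit 6 of r = 000001000110011 to get c = 000000000110011.


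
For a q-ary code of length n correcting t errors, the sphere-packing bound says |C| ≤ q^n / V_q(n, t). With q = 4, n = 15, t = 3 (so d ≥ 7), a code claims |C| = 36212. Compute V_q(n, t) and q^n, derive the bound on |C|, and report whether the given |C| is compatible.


V_q(n, t) = 13276, q^n = 1073741824, Hamming bound = 80878, |C| = 36212 ≤ bound (satisfied).

Step 1: Compute V_q(n, t) = Σ_{j=0}^3 C(n, j) (q−1)^j.
  j = 0: C(15,0)·(3)^0 = 1·1 = 1.
  j = 1: C(15,1)·(3)^1 = 15·3 = 45.
  j = 2: C(15,2)·(3)^2 = 105·9 = 945.
  j = 3: C(15,3)·(3)^3 = 455·27 = 12285.
  V_q(n, t) = 1 + 45 + 945 + 12285 = 13276.
Step 2: q^n = 4^15 = 1073741824.
Step 3: Hamming bound ⌊q^n / V_q(n,t)⌋ = ⌊1073741824/13276⌋ = 80878.
Step 4: Compare |C| = 36212 to 80878: satisfied.
The claimed |C| lies below the Hamming bound.


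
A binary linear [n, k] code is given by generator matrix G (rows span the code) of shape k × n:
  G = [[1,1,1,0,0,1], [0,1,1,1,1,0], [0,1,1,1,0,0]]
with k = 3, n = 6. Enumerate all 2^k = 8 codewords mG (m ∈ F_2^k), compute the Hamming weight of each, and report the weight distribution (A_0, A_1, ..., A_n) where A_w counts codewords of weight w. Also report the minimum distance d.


Weight distribution: A_0 = 1, A_1 = 1, A_3 = 2, A_4 = 3, A_5 = 1. Minimum distance d = 1.

Enumerate all 2^3 = 8 messages m ∈ F_2^3.
For each, compute codeword c = mG in F_2^6, then tally its weight.
  m = 000 → c = 000000, weight = 0.
  m = 100 → c = 111001, weight = 4.
  m = 010 → c = 011110, weight = 4.
  m = 110 → c = 100111, weight = 4.
  m = 001 → c = 011100, weight = 3.
  m = 101 → c = 100101, weight = 3.
  m = 011 → c = 000010, weight = 1.
  m = 111 → c = 111011, weight = 5.
Tally weights:
  weight 0: 1 codewords.
  weight 1: 1 codewords.
  weight 3: 2 codewords.
  weight 4: 3 codewords.
  weight 5: 1 codewords.
Minimum distance d = smallest w > 0 with A_w > 0 = 1.
Sanity: Σ A_w = 8 = 2^3 = 8 ✓.


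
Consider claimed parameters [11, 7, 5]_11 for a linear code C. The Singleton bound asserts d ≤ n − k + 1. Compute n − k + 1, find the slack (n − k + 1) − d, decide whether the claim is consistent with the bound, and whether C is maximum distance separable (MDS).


Singleton RHS = n − k + 1 = 5, slack = 0, bound satisfied, MDS.

Singleton bound: d ≤ n − k + 1.
Here n = 11, k = 7, so n − k + 1 = 5.
Given d = 5, check d ≤ 5: YES.
Slack = (n − k + 1) − d = 0.
The code is MDS (slack = 0).
Description: the claimed parameters are [11, 7, 5]_11; such a code would be MDS (meets Singleton bound).


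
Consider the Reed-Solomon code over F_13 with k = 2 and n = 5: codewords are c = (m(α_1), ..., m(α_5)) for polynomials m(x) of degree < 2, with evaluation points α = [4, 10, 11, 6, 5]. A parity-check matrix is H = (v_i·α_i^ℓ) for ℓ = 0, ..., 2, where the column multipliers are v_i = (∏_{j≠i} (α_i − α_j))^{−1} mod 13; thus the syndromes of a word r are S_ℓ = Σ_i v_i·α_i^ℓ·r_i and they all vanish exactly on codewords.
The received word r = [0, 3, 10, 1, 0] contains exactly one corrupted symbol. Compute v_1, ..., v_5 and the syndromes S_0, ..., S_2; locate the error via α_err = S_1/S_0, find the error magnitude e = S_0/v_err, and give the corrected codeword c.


S = (5, 12, 8), error at position 5, error magnitude e = 6, c = [0, 3, 10, 1, 7].

Step 1: column multipliers v_i = (∏_{j≠i}(α_i − α_j))^{−1} mod 13.
  i = 1 (α = 4): (4−10)(4−11)(4−6)(4−5) = (−6)·(−7)·(−2)·(−1) = 84 ≡ 6, so v_1 = 6^{−1} = 11 (mod 13).
  i = 2 (α = 10): (10−4)(10−11)(10−6)(10−5) = 6·(−1)·4·5 = −120 ≡ 10, so v_2 = 10^{−1} = 4 (mod 13).
  i = 3 (α = 11): (11−4)(11−10)(11−6)(11−5) = 7·1·5·6 = 210 ≡ 2, so v_3 = 2^{−1} = 7 (mod 13).
  i = 4 (α = 6): (6−4)(6−10)(6−11)(6−5) = 2·(−4)·(−5)·1 = 40 ≡ 1, so v_4 = 1^{−1} = 1 (mod 13).
  i = 5 (α = 5): (5−4)(5−10)(5−11)(5−6) = 1·(−5)·(−6)·(−1) = −30 ≡ 9, so v_5 = 9^{−1} = 3 (mod 13).
  v = [11, 4, 7, 1, 3].
Step 2: syndromes of r = [0, 3, 10, 1, 0] (all sums mod 13).
  S_0 = Σ v_i r_i = 11·0 + 4·3 + 7·10 + 1·1 + 3·0 = 83 ≡ 5.
  S_1 = Σ v_i α_i r_i = 11·4·0 + 4·10·3 + 7·11·10 + 1·6·1 + 3·5·0 = 896 ≡ 12.
  α_i^2 mod 13 = [3, 9, 4, 10, 12].
  S_2 = Σ v_i α_i^2 r_i = 11·3·0 + 4·9·3 + 7·4·10 + 1·10·1 + 3·12·0 = 398 ≡ 8.
  S = (5, 12, 8) ≠ 0, so r is not a codeword (an error is present).
Step 3: locate the error. For a single error e at position i, S_ℓ = v_i·e·α_i^ℓ, so α_err = S_1/S_0.
  S_0^{−1} = 5^{−1} = 8 (mod 13), so α_err = 12·8 = 96 ≡ 5 = α_5. Error position i = 5.
  Consistency check: S_2/S_1 = 8·12 = 96 ≡ 5 = α_err ✓ (single-error assumption holds).
Step 4: error magnitude e = S_0/v_5 = S_0·∏_{j≠5}(α_5 − α_j) = 5·9 = 45 ≡ 6 (mod 13).
Step 5: correct position 5: c_5 = r_5 − e = 0 − 6 ≡ 7 (mod 13). Hence c = [0, 3, 10, 1, 7].
  Check: interpolating c through the α_i gives m(x) = 11 + 7·x (degree < 2) with m(α_i) = c_i for every i, so c is indeed a codeword.


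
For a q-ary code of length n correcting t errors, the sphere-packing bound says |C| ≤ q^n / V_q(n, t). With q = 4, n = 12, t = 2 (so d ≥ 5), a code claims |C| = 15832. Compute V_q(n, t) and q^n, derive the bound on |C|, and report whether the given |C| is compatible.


V_q(n, t) = 631, q^n = 16777216, Hamming bound = 26588, |C| = 15832 ≤ bound (satisfied).

Step 1: Compute V_q(n, t) = Σ_{j=0}^2 C(n, j) (q−1)^j.
  j = 0: C(12,0)·(3)^0 = 1·1 = 1.
  j = 1: C(12,1)·(3)^1 = 12·3 = 36.
  j = 2: C(12,2)·(3)^2 = 66·9 = 594.
  V_q(n, t) = 1 + 36 + 594 = 631.
Step 2: q^n = 4^12 = 16777216.
Step 3: Hamming bound ⌊q^n / V_q(n,t)⌋ = ⌊16777216/631⌋ = 26588.
Step 4: Compare |C| = 15832 to 26588: satisfied.
The claimed |C| lies below the Hamming bound.


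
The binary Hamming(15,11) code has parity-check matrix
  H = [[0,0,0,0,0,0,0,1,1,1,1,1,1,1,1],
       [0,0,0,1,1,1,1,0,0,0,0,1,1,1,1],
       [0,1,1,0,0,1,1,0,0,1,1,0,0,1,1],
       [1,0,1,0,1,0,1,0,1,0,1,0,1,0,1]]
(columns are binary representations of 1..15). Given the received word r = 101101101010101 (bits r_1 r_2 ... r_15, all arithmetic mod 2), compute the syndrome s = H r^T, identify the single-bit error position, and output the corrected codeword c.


s = (0, 1, 1, 1)^T, error position = 7, corrected codeword c = 101101001010101

Compute s = H r^T mod 2 one row at a time:
  s_1 = 0 + 1 + 0 + 1 + 0 + 1 + 0 + 1 = 4 ≡ 0 (mod 2).
  s_2 = 1 + 0 + 1 + 1 + 0 + 1 + 0 + 1 = 5 ≡ 1 (mod 2).
  s_3 = 0 + 1 + 1 + 1 + 0 + 1 + 0 + 1 = 5 ≡ 1 (mod 2).
  s_4 = 1 + 1 + 0 + 1 + 1 + 1 + 1 + 1 = 7 ≡ 1 (mod 2).
s = (0, 1, 1, 1)^T — this equals column 7 of H (binary 0111), so error is at position 7.
Correct: flip bit 7 of r = 101101101010101 to get c = 101101001010101.


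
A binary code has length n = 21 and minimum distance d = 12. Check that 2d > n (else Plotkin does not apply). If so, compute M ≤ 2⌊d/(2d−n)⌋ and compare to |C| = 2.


Plotkin bound M ≤ 8; given |C| = 2 ≤ bound (satisfied).

Check applicability: 2d = 24, n = 21.
2d − n = 3 > 0, so Plotkin applies.
Compute d/(2d−n) = 12/3 ≈ 4.0000.
⌊d/(2d−n)⌋ = 4.
Plotkin bound: M ≤ 2·4 = 8.
Given |C| = 2, check: satisfied.
This |C| is below the Plotkin bound.


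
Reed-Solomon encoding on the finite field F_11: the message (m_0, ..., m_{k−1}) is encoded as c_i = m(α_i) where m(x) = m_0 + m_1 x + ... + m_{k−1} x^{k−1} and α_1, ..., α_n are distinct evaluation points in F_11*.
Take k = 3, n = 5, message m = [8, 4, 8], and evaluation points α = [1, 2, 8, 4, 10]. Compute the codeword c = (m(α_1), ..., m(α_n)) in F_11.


c = [9, 4, 2, 9, 1]

Message polynomial: m(x) = 8 + 4·x + 8·x^2 (mod 11).
For each evaluation point α_i, compute m(α_i) mod 11:
  α_1 = 1: Horner steps 8 → 1 → 9, so m(1) = 9.
  α_2 = 2: Horner steps 8 → 9 → 4, so m(2) = 4.
  α_3 = 8: Horner steps 8 → 2 → 2, so m(8) = 2.
  α_4 = 4: Horner steps 8 → 3 → 9, so m(4) = 9.
  α_5 = 10: Horner steps 8 → 7 → 1, so m(10) = 1.
Codeword c = [9, 4, 2, 9, 1] ∈ F_11^5.


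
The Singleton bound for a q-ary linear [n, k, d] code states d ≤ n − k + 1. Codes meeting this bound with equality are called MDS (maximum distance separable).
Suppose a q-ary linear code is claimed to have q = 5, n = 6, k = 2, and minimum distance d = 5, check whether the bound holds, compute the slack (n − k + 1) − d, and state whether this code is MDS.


Singleton RHS = n − k + 1 = 5, slack = 0, bound satisfied, MDS.

Singleton bound: d ≤ n − k + 1.
Here n = 6, k = 2, so n − k + 1 = 5.
Given d = 5, check d ≤ 5: YES.
Slack = (n − k + 1) − d = 0.
The code is MDS (slack = 0).
Description: the claimed parameters are [6, 2, 5]_5; such a code would be MDS (meets Singleton bound).


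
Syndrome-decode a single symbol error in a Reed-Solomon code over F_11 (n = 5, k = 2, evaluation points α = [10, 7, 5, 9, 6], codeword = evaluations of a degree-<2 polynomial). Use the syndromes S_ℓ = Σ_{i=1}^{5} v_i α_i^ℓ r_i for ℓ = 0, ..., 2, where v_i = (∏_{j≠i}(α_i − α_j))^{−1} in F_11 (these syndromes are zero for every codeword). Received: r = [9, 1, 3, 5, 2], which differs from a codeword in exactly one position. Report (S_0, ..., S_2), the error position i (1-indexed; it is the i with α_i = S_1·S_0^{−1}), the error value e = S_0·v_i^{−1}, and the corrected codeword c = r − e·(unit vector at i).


S = (8, 6, 10), error at position 4, error magnitude e = 6, c = [9, 1, 3, 10, 2].

Step 1: column multipliers v_i = (∏_{j≠i}(α_i − α_j))^{−1} mod 11.
  i = 1 (α = 10): (10−7)(10−5)(10−9)(10−6) = 3·5·1·4 = 60 ≡ 5, so v_1 = 5^{−1} = 9 (mod 11).
  i = 2 (α = 7): (7−10)(7−5)(7−9)(7−6) = (−3)·2·(−2)·1 = 12 ≡ 1, so v_2 = 1^{−1} = 1 (mod 11).
  i = 3 (α = 5): (5−10)(5−7)(5−9)(5−6) = (−5)·(−2)·(−4)·(−1) = 40 ≡ 7, so v_3 = 7^{−1} = 8 (mod 11).
  i = 4 (α = 9): (9−10)(9−7)(9−5)(9−6) = (−1)·2·4·3 = −24 ≡ 9, so v_4 = 9^{−1} = 5 (mod 11).
  i = 5 (α = 6): (6−10)(6−7)(6−5)(6−9) = (−4)·(−1)·1·(−3) = −12 ≡ 10, so v_5 = 10^{−1} = 10 (mod 11).
  v = [9, 1, 8, 5, 10].
Step 2: syndromes of r = [9, 1, 3, 5, 2] (all sums mod 11).
  S_0 = Σ v_i r_i = 9·9 + 1·1 + 8·3 + 5·5 + 10·2 = 151 ≡ 8.
  S_1 = Σ v_i α_i r_i = 9·10·9 + 1·7·1 + 8·5·3 + 5·9·5 + 10·6·2 = 1282 ≡ 6.
  α_i^2 mod 11 = [1, 5, 3, 4, 3].
  S_2 = Σ v_i α_i^2 r_i = 9·1·9 + 1·5·1 + 8·3·3 + 5·4·5 + 10·3·2 = 318 ≡ 10.
  S = (8, 6, 10) ≠ 0, so r is not a codeword (an error is present).
Step 3: locate the error. For a single error e at position i, S_ℓ = v_i·e·α_i^ℓ, so α_err = S_1/S_0.
  S_0^{−1} = 8^{−1} = 7 (mod 11), so α_err = 6·7 = 42 ≡ 9 = α_4. Error position i = 4.
  Consistency check: S_2/S_1 = 10·2 = 20 ≡ 9 = α_err ✓ (single-error assumption holds).
Step 4: error magnitude e = S_0/v_4 = S_0·∏_{j≠4}(α_4 − α_j) = 8·9 = 72 ≡ 6 (mod 11).
Step 5: correct position 4: c_4 = r_4 − e = 5 − 6 ≡ 10 (mod 11). Hence c = [9, 1, 3, 10, 2].
  Check: interpolating c through the α_i gives m(x) = 8 + 10·x (degree < 2) with m(α_i) = c_i for every i, so c is indeed a codeword.


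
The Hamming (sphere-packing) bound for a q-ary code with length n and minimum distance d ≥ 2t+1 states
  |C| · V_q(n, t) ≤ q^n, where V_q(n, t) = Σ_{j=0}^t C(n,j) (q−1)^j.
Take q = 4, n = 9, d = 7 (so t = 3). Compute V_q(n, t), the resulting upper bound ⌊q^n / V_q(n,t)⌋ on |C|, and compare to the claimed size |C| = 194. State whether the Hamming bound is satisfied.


V_q(n, t) = 2620, q^n = 262144, Hamming bound = 100, |C| = 194 > bound (violated).

Step 1: Compute V_q(n, t) = Σ_{j=0}^3 C(n, j) (q−1)^j.
  j = 0: C(9,0)·(3)^0 = 1·1 = 1.
  j = 1: C(9,1)·(3)^1 = 9·3 = 27.
  j = 2: C(9,2)·(3)^2 = 36·9 = 324.
  j = 3: C(9,3)·(3)^3 = 84·27 = 2268.
  V_q(n, t) = 1 + 27 + 324 + 2268 = 2620.
Step 2: q^n = 4^9 = 262144.
Step 3: Hamming bound ⌊q^n / V_q(n,t)⌋ = ⌊262144/2620⌋ = 100.
Step 4: Compare |C| = 194 to 100: violated.
The claimed |C| lies above the Hamming bound, so no 4-ary code of length 9 with d ≥ 7 can have 194 codewords.


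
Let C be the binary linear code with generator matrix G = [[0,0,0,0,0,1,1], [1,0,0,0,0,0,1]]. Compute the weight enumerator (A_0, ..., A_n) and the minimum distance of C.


Weight distribution: A_0 = 1, A_2 = 3. Minimum distance d = 2.

Enumerate all 2^2 = 4 messages m ∈ F_2^2.
For each, compute codeword c = mG in F_2^7, then tally its weight.
  m = 00 → c = 0000000, weight = 0.
  m = 10 → c = 0000011, weight = 2.
  m = 01 → c = 1000001, weight = 2.
  m = 11 → c = 1000010, weight = 2.
Tally weights:
  weight 0: 1 codewords.
  weight 2: 3 codewords.
Minimum distance d = smallest w > 0 with A_w > 0 = 2.
Sanity: Σ A_w = 4 = 2^2 = 4 ✓.


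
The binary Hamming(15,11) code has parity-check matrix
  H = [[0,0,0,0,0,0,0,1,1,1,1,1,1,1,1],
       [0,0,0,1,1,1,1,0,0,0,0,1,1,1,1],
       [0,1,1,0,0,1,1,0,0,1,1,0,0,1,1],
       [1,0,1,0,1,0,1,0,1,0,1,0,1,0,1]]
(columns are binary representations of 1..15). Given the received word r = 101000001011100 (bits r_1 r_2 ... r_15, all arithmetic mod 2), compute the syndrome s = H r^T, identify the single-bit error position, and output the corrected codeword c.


s = (0, 0, 0, 1)^T, error position = 1, corrected codeword c = 001000001011100

Compute s = H r^T mod 2 one row at a time:
  s_1 = 0 + 1 + 0 + 1 + 1 + 1 + 0 + 0 = 4 ≡ 0 (mod 2).
  s_2 = 0 + 0 + 0 + 0 + 1 + 1 + 0 + 0 = 2 ≡ 0 (mod 2).
  s_3 = 0 + 1 + 0 + 0 + 0 + 1 + 0 + 0 = 2 ≡ 0 (mod 2).
  s_4 = 1 + 1 + 0 + 0 + 1 + 1 + 1 + 0 = 5 ≡ 1 (mod 2).
s = (0, 0, 0, 1)^T — this equals column 1 of H (binary 0001), so error is at position 1.
Correct: flip bit 1 of r = 101000001011100 to get c = 001000001011100.


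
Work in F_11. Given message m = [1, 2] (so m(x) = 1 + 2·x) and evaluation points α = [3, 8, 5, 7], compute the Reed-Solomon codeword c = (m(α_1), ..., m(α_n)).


c = [7, 6, 0, 4]

Message polynomial: m(x) = 1 + 2·x (mod 11).
For each evaluation point α_i, compute m(α_i) mod 11:
  α_1 = 3: Horner steps 2 → 7, so m(3) = 7.
  α_2 = 8: Horner steps 2 → 6, so m(8) = 6.
  α_3 = 5: Horner steps 2 → 0, so m(5) = 0.
  α_4 = 7: Horner steps 2 → 4, so m(7) = 4.
Codeword c = [7, 6, 0, 4] ∈ F_11^4.


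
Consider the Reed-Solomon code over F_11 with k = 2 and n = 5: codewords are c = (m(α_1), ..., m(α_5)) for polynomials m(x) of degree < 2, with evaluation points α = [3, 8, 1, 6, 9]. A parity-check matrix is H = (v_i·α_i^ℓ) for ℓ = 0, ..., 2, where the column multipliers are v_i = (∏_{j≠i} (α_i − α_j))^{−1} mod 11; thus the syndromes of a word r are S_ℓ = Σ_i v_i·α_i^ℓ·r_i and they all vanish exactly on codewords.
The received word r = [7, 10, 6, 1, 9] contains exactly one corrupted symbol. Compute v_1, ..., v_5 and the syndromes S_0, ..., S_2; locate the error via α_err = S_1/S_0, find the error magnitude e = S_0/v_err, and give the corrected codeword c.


S = (2, 6, 7), error at position 1, error magnitude e = 3, c = [4, 10, 6, 1, 9].

Step 1: column multipliers v_i = (∏_{j≠i}(α_i − α_j))^{−1} mod 11.
  i = 1 (α = 3): (3−8)(3−1)(3−6)(3−9) = (−5)·2·(−3)·(−6) = −180 ≡ 7, so v_1 = 7^{−1} = 8 (mod 11).
  i = 2 (α = 8): (8−3)(8−1)(8−6)(8−9) = 5·7·2·(−1) = −70 ≡ 7, so v_2 = 7^{−1} = 8 (mod 11).
  i = 3 (α = 1): (1−3)(1−8)(1−6)(1−9) = (−2)·(−7)·(−5)·(−8) = 560 ≡ 10, so v_3 = 10^{−1} = 10 (mod 11).
  i = 4 (α = 6): (6−3)(6−8)(6−1)(6−9) = 3·(−2)·5·(−3) = 90 ≡ 2, so v_4 = 2^{−1} = 6 (mod 11).
  i = 5 (α = 9): (9−3)(9−8)(9−1)(9−6) = 6·1·8·3 = 144 ≡ 1, so v_5 = 1^{−1} = 1 (mod 11).
  v = [8, 8, 10, 6, 1].
Step 2: syndromes of r = [7, 10, 6, 1, 9] (all sums mod 11).
  S_0 = Σ v_i r_i = 8·7 + 8·10 + 10·6 + 6·1 + 1·9 = 211 ≡ 2.
  S_1 = Σ v_i α_i r_i = 8·3·7 + 8·8·10 + 10·1·6 + 6·6·1 + 1·9·9 = 985 ≡ 6.
  α_i^2 mod 11 = [9, 9, 1, 3, 4].
  S_2 = Σ v_i α_i^2 r_i = 8·9·7 + 8·9·10 + 10·1·6 + 6·3·1 + 1·4·9 = 1338 ≡ 7.
  S = (2, 6, 7) ≠ 0, so r is not a codeword (an error is present).
Step 3: locate the error. For a single error e at position i, S_ℓ = v_i·e·α_i^ℓ, so α_err = S_1/S_0.
  S_0^{−1} = 2^{−1} = 6 (mod 11), so α_err = 6·6 = 36 ≡ 3 = α_1. Error position i = 1.
  Consistency check: S_2/S_1 = 7·2 = 14 ≡ 3 = α_err ✓ (single-error assumption holds).
Step 4: error magnitude e = S_0/v_1 = S_0·∏_{j≠1}(α_1 − α_j) = 2·7 = 14 ≡ 3 (mod 11).
Step 5: correct position 1: c_1 = r_1 − e = 7 − 3 ≡ 4 (mod 11). Hence c = [4, 10, 6, 1, 9].
  Check: interpolating c through the α_i gives m(x) = 7 + 10·x (degree < 2) with m(α_i) = c_i for every i, so c is indeed a codeword.


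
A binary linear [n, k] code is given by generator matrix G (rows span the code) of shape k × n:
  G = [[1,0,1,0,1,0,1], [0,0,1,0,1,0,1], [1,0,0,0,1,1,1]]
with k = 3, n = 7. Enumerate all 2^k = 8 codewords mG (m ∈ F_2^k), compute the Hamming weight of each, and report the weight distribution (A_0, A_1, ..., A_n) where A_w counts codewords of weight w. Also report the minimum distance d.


Weight distribution: A_0 = 1, A_1 = 1, A_2 = 1, A_3 = 3, A_4 = 2. Minimum distance d = 1.

Enumerate all 2^3 = 8 messages m ∈ F_2^3.
For each, compute codeword c = mG in F_2^7, then tally its weight.
  m = 000 → c = 0000000, weight = 0.
  m = 100 → c = 1010101, weight = 4.
  m = 010 → c = 0010101, weight = 3.
  m = 110 → c = 1000000, weight = 1.
  m = 001 → c = 1000111, weight = 4.
  m = 101 → c = 0010010, weight = 2.
  m = 011 → c = 1010010, weight = 3.
  m = 111 → c = 0000111, weight = 3.
Tally weights:
  weight 0: 1 codewords.
  weight 1: 1 codewords.
  weight 2: 1 codewords.
  weight 3: 3 codewords.
  weight 4: 2 codewords.
Minimum distance d = smallest w > 0 with A_w > 0 = 1.
Sanity: Σ A_w = 8 = 2^3 = 8 ✓.


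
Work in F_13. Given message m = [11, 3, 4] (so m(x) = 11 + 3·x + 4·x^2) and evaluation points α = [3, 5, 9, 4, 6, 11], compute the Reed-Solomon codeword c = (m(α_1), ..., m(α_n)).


c = [4, 9, 11, 9, 4, 8]

Message polynomial: m(x) = 11 + 3·x + 4·x^2 (mod 13).
For each evaluation point α_i, compute m(α_i) mod 13:
  α_1 = 3: Horner steps 4 → 2 → 4, so m(3) = 4.
  α_2 = 5: Horner steps 4 → 10 → 9, so m(5) = 9.
  α_3 = 9: Horner steps 4 → 0 → 11, so m(9) = 11.
  α_4 = 4: Horner steps 4 → 6 → 9, so m(4) = 9.
  α_5 = 6: Horner steps 4 → 1 → 4, so m(6) = 4.
  α_6 = 11: Horner steps 4 → 8 → 8, so m(11) = 8.
Codeword c = [4, 9, 11, 9, 4, 8] ∈ F_13^6.


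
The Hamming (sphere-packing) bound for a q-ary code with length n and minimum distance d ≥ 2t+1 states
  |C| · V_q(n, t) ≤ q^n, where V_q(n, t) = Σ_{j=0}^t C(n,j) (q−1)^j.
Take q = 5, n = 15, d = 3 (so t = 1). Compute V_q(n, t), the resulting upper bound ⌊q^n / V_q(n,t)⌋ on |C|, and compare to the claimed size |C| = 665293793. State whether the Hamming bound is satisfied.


V_q(n, t) = 61, q^n = 30517578125, Hamming bound = 500288165, |C| = 665293793 > bound (violated).

Step 1: Compute V_q(n, t) = Σ_{j=0}^1 C(n, j) (q−1)^j.
  j = 0: C(15,0)·(4)^0 = 1·1 = 1.
  j = 1: C(15,1)·(4)^1 = 15·4 = 60.
  V_q(n, t) = 1 + 60 = 61.
Step 2: q^n = 5^15 = 30517578125.
Step 3: Hamming bound ⌊q^n / V_q(n,t)⌋ = ⌊30517578125/61⌋ = 500288165.
Step 4: Compare |C| = 665293793 to 500288165: violated.
The claimed |C| lies above the Hamming bound, so no 5-ary code of length 15 with d ≥ 3 can have 665293793 codewords.


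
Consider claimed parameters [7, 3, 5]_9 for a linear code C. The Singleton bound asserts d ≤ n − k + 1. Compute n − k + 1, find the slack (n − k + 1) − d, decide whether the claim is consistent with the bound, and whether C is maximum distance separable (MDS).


Singleton RHS = n − k + 1 = 5, slack = 0, bound satisfied, MDS.

Singleton bound: d ≤ n − k + 1.
Here n = 7, k = 3, so n − k + 1 = 5.
Given d = 5, check d ≤ 5: YES.
Slack = (n − k + 1) − d = 0.
The code is MDS (slack = 0).
Description: the claimed parameters are [7, 3, 5]_9; such a code would be MDS (meets Singleton bound).


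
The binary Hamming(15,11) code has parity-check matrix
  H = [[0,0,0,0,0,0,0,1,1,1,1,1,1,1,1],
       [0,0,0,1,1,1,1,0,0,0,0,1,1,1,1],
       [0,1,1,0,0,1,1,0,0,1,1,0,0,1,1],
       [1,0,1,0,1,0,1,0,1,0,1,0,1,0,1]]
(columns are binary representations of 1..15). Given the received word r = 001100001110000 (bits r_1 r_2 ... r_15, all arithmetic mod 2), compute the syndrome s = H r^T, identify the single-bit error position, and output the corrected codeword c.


s = (1, 1, 1, 1)^T, error position = 15, corrected codeword c = 001100001110001

Compute s = H r^T mod 2 one row at a time:
  s_1 = 0 + 1 + 1 + 1 + 0 + 0 + 0 + 0 = 3 ≡ 1 (mod 2).
  s_2 = 1 + 0 + 0 + 0 + 0 + 0 + 0 + 0 = 1 ≡ 1 (mod 2).
  s_3 = 0 + 1 + 0 + 0 + 1 + 1 + 0 + 0 = 3 ≡ 1 (mod 2).
  s_4 = 0 + 1 + 0 + 0 + 1 + 1 + 0 + 0 = 3 ≡ 1 (mod 2).
s = (1, 1, 1, 1)^T — this equals column 15 of H (binary 1111), so error is at position 15.
Correct: flip bit 15 of r = 001100001110000 to get c = 001100001110001.


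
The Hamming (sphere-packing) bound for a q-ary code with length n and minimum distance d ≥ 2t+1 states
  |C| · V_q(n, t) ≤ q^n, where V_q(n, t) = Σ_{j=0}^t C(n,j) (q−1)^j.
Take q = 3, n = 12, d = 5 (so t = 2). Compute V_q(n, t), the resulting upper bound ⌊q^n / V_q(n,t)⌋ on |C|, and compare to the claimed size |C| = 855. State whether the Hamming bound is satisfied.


V_q(n, t) = 289, q^n = 531441, Hamming bound = 1838, |C| = 855 ≤ bound (satisfied).

Step 1: Compute V_q(n, t) = Σ_{j=0}^2 C(n, j) (q−1)^j.
  j = 0: C(12,0)·(2)^0 = 1·1 = 1.
  j = 1: C(12,1)·(2)^1 = 12·2 = 24.
  j = 2: C(12,2)·(2)^2 = 66·4 = 264.
  V_q(n, t) = 1 + 24 + 264 = 289.
Step 2: q^n = 3^12 = 531441.
Step 3: Hamming bound ⌊q^n / V_q(n,t)⌋ = ⌊531441/289⌋ = 1838.
Step 4: Compare |C| = 855 to 1838: satisfied.
The claimed |C| lies below the Hamming bound.


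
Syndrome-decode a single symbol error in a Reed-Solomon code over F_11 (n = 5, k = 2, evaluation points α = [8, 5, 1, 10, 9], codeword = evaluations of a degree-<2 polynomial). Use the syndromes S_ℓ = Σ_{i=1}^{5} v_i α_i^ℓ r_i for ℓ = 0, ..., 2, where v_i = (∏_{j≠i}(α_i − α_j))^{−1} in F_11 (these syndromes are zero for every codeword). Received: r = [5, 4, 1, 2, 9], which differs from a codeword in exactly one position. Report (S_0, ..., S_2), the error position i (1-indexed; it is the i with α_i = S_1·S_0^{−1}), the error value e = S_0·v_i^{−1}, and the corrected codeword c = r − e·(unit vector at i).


S = (8, 8, 8), error at position 3, error magnitude e = 2, c = [5, 4, 10, 2, 9].

Step 1: column multipliers v_i = (∏_{j≠i}(α_i − α_j))^{−1} mod 11.
  i = 1 (α = 8): (8−5)(8−1)(8−10)(8−9) = 3·7·(−2)·(−1) = 42 ≡ 9, so v_1 = 9^{−1} = 5 (mod 11).
  i = 2 (α = 5): (5−8)(5−1)(5−10)(5−9) = (−3)·4·(−5)·(−4) = −240 ≡ 2, so v_2 = 2^{−1} = 6 (mod 11).
  i = 3 (α = 1): (1−8)(1−5)(1−10)(1−9) = (−7)·(−4)·(−9)·(−8) = 2016 ≡ 3, so v_3 = 3^{−1} = 4 (mod 11).
  i = 4 (α = 10): (10−8)(10−5)(10−1)(10−9) = 2·5·9·1 = 90 ≡ 2, so v_4 = 2^{−1} = 6 (mod 11).
  i = 5 (α = 9): (9−8)(9−5)(9−1)(9−10) = 1·4·8·(−1) = −32 ≡ 1, so v_5 = 1^{−1} = 1 (mod 11).
  v = [5, 6, 4, 6, 1].
Step 2: syndromes of r = [5, 4, 1, 2, 9] (all sums mod 11).
  S_0 = Σ v_i r_i = 5·5 + 6·4 + 4·1 + 6·2 + 1·9 = 74 ≡ 8.
  S_1 = Σ v_i α_i r_i = 5·8·5 + 6·5·4 + 4·1·1 + 6·10·2 + 1·9·9 = 525 ≡ 8.
  α_i^2 mod 11 = [9, 3, 1, 1, 4].
  S_2 = Σ v_i α_i^2 r_i = 5·9·5 + 6·3·4 + 4·1·1 + 6·1·2 + 1·4·9 = 349 ≡ 8.
  S = (8, 8, 8) ≠ 0, so r is not a codeword (an error is present).
Step 3: locate the error. For a single error e at position i, S_ℓ = v_i·e·α_i^ℓ, so α_err = S_1/S_0.
  S_0^{−1} = 8^{−1} = 7 (mod 11), so α_err = 8·7 = 56 ≡ 1 = α_3. Error position i = 3.
  Consistency check: S_2/S_1 = 8·7 = 56 ≡ 1 = α_err ✓ (single-error assumption holds).
Step 4: error magnitude e = S_0/v_3 = S_0·∏_{j≠3}(α_3 − α_j) = 8·3 = 24 ≡ 2 (mod 11).
Step 5: correct position 3: c_3 = r_3 − e = 1 − 2 ≡ 10 (mod 11). Hence c = [5, 4, 10, 2, 9].
  Check: interpolating c through the α_i gives m(x) = 6 + 4·x (degree < 2) with m(α_i) = c_i for every i, so c is indeed a codeword.


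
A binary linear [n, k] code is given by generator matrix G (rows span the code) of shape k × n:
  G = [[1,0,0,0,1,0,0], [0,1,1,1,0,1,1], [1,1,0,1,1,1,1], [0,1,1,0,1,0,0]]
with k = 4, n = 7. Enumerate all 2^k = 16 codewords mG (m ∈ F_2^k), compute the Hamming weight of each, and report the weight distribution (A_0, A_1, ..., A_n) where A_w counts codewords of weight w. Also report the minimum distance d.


Weight distribution: A_0 = 1, A_1 = 1, A_2 = 3, A_3 = 3, A_4 = 3, A_5 = 3, A_6 = 1, A_7 = 1. Minimum distance d = 1.

Enumerate all 2^4 = 16 messages m ∈ F_2^4.
For each, compute codeword c = mG in F_2^7, then tally its weight.
  m = 0000 → c = 0000000, weight = 0.
  m = 1000 → c = 1000100, weight = 2.
  m = 0100 → c = 0111011, weight = 5.
  m = 1100 → c = 1111111, weight = 7.
  m = 0010 → c = 1101111, weight = 6.
  m = 1010 → c = 0101011, weight = 4.
  m = 0110 → c = 1010100, weight = 3.
  m = 1110 → c = 0010000, weight = 1.
  m = 0001 → c = 0110100, weight = 3.
  m = 1001 → c = 1110000, weight = 3.
  m = 0101 → c = 0001111, weight = 4.
  m = 1101 → c = 1001011, weight = 4.
  m = 0011 → c = 1011011, weight = 5.
  m = 1011 → c = 0011111, weight = 5.
  m = 0111 → c = 1100000, weight = 2.
  m = 1111 → c = 0100100, weight = 2.
Tally weights:
  weight 0: 1 codewords.
  weight 1: 1 codewords.
  weight 2: 3 codewords.
  weight 3: 3 codewords.
  weight 4: 3 codewords.
  weight 5: 3 codewords.
  weight 6: 1 codewords.
  weight 7: 1 codewords.
Minimum distance d = smallest w > 0 with A_w > 0 = 1.
Sanity: Σ A_w = 16 = 2^4 = 16 ✓.
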